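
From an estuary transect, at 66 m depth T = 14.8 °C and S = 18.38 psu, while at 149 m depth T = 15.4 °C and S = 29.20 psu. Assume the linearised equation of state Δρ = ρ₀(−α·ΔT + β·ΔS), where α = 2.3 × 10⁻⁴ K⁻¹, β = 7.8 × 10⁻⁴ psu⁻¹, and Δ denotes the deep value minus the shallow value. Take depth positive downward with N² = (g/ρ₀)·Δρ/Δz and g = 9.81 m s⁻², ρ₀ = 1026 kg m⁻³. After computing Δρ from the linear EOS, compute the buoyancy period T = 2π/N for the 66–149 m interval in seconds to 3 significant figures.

201 s

ΔT = +0.6 K, ΔS = +10.82 psu (deep − shallow).
Δρ/ρ₀ = −αΔT + βΔS = -1.38 × 10⁻⁴ + 8.4396 × 10⁻³ = 8.3016 × 10⁻³, so Δρ ≈ 8.517 kg m⁻³.
N² = (g/ρ₀)·Δρ/Δz = g·(Δρ/ρ₀)/Δz = 9.81 × 8.3016 × 10⁻³ / 83 = 9.8119 × 10⁻⁴ s⁻².
N = √(9.8119 × 10⁻⁴) = 0.031324 rad s⁻¹ → T = 2π/N = 200.59 s ≈ 201 s.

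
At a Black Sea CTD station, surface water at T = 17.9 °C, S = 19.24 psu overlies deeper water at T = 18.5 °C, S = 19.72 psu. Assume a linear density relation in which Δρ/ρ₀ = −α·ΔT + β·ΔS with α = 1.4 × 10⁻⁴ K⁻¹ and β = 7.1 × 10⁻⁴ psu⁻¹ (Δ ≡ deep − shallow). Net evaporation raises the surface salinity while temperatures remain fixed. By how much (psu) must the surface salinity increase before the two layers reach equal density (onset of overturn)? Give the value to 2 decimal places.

Neutral buoyancy requires −α(T_deep − T_surf) + β(S_deep − S_surf′) = 0.
S_surf′ = S_deep − (α/β)·ΔT = 19.72 − (1.4 × 10⁻⁴/7.1 × 10⁻⁴)·(+0.6) = 19.6017 psu.
Increase required: 19.6017 − 19.24 = 0.3617 psu.

0.36 psu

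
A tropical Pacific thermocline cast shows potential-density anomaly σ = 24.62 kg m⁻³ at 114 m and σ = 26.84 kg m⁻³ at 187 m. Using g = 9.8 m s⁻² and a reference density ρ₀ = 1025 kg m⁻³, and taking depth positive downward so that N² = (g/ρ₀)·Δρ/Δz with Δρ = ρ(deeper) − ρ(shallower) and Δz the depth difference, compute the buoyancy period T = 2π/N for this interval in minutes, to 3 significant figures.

Δρ = 1026.84 − 1024.62 = 2.22 kg m⁻³ over Δz = 187 − 114 = 73 m.
N² = (9.8/1025) × (2.22/73) = 2.9076 × 10⁻⁴ s⁻².
N = √(2.9076 × 10⁻⁴) = 0.017052 rad s⁻¹, so T = 2π/N = 368.47 s = 6.1412 min ≈ 6.14 min.

6.14 min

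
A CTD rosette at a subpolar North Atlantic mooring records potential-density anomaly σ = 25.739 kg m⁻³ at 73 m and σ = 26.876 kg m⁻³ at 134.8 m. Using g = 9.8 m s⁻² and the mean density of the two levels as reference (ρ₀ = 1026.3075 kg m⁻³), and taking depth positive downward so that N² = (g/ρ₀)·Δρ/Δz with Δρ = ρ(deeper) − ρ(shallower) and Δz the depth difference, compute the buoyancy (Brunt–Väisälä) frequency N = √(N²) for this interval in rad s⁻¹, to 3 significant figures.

0.0133 rad s⁻¹

Δρ = 1026.876 − 1025.739 = 1.137 kg m⁻³ over Δz = 134.8 − 73 = 61.8 m.
N² = (9.8/1026.3075) × (1.137/61.8) = 1.7568 × 10⁻⁴ s⁻².
N = √(1.7568 × 10⁻⁴) = 0.013254 rad s⁻¹ ≈ 0.0133 rad s⁻¹.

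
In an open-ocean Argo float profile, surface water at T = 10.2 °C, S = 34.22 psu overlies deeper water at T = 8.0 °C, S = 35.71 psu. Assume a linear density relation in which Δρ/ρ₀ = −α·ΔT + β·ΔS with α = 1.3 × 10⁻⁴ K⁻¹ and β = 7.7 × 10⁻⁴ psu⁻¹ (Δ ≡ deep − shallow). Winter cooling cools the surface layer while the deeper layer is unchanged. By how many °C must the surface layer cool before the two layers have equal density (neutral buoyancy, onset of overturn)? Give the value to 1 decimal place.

11.0 °C

Neutral buoyancy requires Δρ = 0, i.e. −α(T_deep − T_surf′) + β(S_deep − S_surf) = 0.
T_surf′ = T_deep − (β/α)·ΔS = 8.0 − (7.7 × 10⁻⁴/1.3 × 10⁻⁴)·(+1.49) = -0.825 °C.
Cooling required: 10.2 − (-0.825) = 11.025 °C.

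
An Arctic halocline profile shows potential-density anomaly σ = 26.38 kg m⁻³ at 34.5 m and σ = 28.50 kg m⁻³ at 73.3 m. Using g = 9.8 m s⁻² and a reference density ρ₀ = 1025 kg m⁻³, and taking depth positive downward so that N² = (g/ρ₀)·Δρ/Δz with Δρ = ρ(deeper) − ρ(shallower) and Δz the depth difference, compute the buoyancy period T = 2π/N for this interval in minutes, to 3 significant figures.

Δρ = 1028.50 − 1026.38 = 2.12 kg m⁻³ over Δz = 73.3 − 34.5 = 38.8 m.
N² = (9.8/1025) × (2.12/38.8) = 5.2240 × 10⁻⁴ s⁻².
N = √(5.2240 × 10⁻⁴) = 0.022856 rad s⁻¹, so T = 2π/N = 274.90 s = 4.5817 min ≈ 4.58 min.
A positive N² confirms static stability across the interval.

4.58 min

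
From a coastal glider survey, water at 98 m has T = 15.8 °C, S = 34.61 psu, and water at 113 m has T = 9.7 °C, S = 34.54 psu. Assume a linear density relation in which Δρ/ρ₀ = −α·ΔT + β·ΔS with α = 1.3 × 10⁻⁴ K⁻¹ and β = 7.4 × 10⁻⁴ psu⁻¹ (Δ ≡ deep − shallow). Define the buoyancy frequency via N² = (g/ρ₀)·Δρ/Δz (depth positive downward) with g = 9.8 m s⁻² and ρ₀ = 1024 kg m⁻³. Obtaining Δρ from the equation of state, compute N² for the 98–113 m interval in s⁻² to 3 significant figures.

ΔT = -6.1 K, ΔS = -0.07 psu (deep − shallow).
Δρ/ρ₀ = −αΔT + βΔS = 7.93 × 10⁻⁴ − 5.18 × 10⁻⁵ = 7.412 × 10⁻⁴, so Δρ ≈ 0.7590 kg m⁻³.
N² = (g/ρ₀)·Δρ/Δz = g·(Δρ/ρ₀)/Δz = 9.8 × 7.412 × 10⁻⁴ / 15 = 4.8425 × 10⁻⁴ s⁻² ≈ 4.84 × 10⁻⁴ s⁻².

4.84 × 10⁻⁴ s⁻²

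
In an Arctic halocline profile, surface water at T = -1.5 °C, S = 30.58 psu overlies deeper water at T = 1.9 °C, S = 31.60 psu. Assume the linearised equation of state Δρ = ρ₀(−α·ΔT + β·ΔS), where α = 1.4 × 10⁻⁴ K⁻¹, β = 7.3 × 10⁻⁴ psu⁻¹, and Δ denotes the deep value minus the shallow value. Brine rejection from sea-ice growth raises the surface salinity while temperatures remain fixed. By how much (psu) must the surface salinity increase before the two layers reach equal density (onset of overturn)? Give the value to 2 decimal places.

0.37 psu

Neutral buoyancy requires −α(T_deep − T_surf) + β(S_deep − S_surf′) = 0.
S_surf′ = S_deep − (α/β)·ΔT = 31.60 − (1.4 × 10⁻⁴/7.3 × 10⁻⁴)·(+3.4) = 30.9479 psu.
Increase required: 30.9479 − 30.58 = 0.3679 psu.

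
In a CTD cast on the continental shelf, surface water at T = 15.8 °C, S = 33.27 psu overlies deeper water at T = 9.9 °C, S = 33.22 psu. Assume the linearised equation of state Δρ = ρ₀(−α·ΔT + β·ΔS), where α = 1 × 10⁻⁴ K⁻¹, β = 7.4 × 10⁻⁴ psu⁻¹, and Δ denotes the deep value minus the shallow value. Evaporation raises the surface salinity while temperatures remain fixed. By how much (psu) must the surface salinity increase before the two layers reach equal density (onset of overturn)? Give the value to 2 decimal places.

Neutral buoyancy requires −α(T_deep − T_surf) + β(S_deep − S_surf′) = 0.
S_surf′ = S_deep − (α/β)·ΔT = 33.22 − (1 × 10⁻⁴/7.4 × 10⁻⁴)·(-5.9) = 34.0173 psu.
Increase required: 34.0173 − 33.27 = 0.7473 psu.

0.75 psu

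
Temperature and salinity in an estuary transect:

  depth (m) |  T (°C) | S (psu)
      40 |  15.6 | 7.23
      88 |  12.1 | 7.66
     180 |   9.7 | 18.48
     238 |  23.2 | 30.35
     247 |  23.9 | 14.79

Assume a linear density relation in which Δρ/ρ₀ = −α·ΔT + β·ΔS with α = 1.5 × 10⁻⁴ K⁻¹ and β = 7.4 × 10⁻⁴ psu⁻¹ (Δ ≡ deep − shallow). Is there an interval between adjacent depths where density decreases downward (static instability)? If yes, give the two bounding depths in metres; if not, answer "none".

Evaluate Δρ/ρ₀ = −αΔT + βΔS across each adjacent pair:
  40–88 m: −αΔT+βΔS = −(1.5 × 10⁻⁴)(-3.5)+(7.4 × 10⁻⁴)(+0.43) = 8.4 × 10⁻⁴ → stable
  88–180 m: −αΔT+βΔS = −(1.5 × 10⁻⁴)(-2.4)+(7.4 × 10⁻⁴)(+10.82) = 8.4 × 10⁻³ → stable
  180–238 m: −αΔT+βΔS = −(1.5 × 10⁻⁴)(+13.5)+(7.4 × 10⁻⁴)(+11.87) = 6.8 × 10⁻³ → stable
  238–247 m: −αΔT+βΔS = −(1.5 × 10⁻⁴)(+0.7)+(7.4 × 10⁻⁴)(-15.56) = -0.012 → UNSTABLE
The 238–247 m interval has Δρ < 0: lighter water underlies denser water.

238–247 m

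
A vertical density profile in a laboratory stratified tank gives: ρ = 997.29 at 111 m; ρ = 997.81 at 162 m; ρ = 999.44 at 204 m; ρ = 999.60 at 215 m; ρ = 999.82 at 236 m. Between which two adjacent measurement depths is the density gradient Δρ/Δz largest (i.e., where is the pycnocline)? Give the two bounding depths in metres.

162–204 m

Compute the density gradient over each adjacent pair:
  111–162 m: Δρ/Δz = 0.52/51 = 0.010 kg m⁻⁴
  162–204 m: Δρ/Δz = 1.63/42 = 0.039 kg m⁻⁴
  204–215 m: Δρ/Δz = 0.16/11 = 0.015 kg m⁻⁴
  215–236 m: Δρ/Δz = 0.22/21 = 0.010 kg m⁻⁴
The largest gradient is in the 162–204 m interval — the pycnocline.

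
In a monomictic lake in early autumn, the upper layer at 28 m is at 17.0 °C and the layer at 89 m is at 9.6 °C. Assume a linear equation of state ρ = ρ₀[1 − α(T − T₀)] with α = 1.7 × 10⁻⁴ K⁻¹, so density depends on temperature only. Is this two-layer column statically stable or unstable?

ΔT = 9.6 − 17.0 = -7.4 K, so Δρ/ρ₀ = −αΔT = 1.258 × 10⁻³.
Δρ/ρ₀ > 0, so Δρ > 0: deeper water is denser → statically stable.

stable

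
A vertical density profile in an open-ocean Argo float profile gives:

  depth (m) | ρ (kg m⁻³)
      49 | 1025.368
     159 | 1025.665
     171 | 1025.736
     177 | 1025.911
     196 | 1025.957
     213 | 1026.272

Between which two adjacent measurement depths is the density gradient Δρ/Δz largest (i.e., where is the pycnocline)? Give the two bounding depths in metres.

Compute the density gradient over each adjacent pair:
  49–159 m: Δρ/Δz = 0.297/110 = 2.7 × 10⁻³ kg m⁻⁴
  159–171 m: Δρ/Δz = 0.071/12 = 5.9 × 10⁻³ kg m⁻⁴
  171–177 m: Δρ/Δz = 0.175/6 = 0.029 kg m⁻⁴
  177–196 m: Δρ/Δz = 0.046/19 = 2.4 × 10⁻³ kg m⁻⁴
  196–213 m: Δρ/Δz = 0.315/17 = 0.019 kg m⁻⁴
The largest gradient is in the 171–177 m interval — the pycnocline.

171–177 m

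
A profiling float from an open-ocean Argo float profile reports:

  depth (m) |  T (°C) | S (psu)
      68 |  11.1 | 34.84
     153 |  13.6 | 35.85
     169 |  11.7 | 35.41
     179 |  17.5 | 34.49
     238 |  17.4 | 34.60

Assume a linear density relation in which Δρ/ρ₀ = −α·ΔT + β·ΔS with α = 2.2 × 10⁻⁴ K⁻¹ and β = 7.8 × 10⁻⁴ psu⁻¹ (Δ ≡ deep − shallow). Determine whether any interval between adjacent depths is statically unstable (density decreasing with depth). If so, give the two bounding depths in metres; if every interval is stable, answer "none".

Evaluate Δρ/ρ₀ = −αΔT + βΔS across each adjacent pair:
  68–153 m: −αΔT+βΔS = −(2.2 × 10⁻⁴)(+2.5)+(7.8 × 10⁻⁴)(+1.01) = 2.4 × 10⁻⁴ → stable
  153–169 m: −αΔT+βΔS = −(2.2 × 10⁻⁴)(-1.9)+(7.8 × 10⁻⁴)(-0.44) = 7.5 × 10⁻⁵ → stable
  169–179 m: −αΔT+βΔS = −(2.2 × 10⁻⁴)(+5.8)+(7.8 × 10⁻⁴)(-0.92) = -2.0 × 10⁻³ → UNSTABLE
  179–238 m: −αΔT+βΔS = −(2.2 × 10⁻⁴)(-0.1)+(7.8 × 10⁻⁴)(+0.11) = 1.1 × 10⁻⁴ → stable
The 169–179 m interval has Δρ < 0: lighter water underlies denser water.

169–179 m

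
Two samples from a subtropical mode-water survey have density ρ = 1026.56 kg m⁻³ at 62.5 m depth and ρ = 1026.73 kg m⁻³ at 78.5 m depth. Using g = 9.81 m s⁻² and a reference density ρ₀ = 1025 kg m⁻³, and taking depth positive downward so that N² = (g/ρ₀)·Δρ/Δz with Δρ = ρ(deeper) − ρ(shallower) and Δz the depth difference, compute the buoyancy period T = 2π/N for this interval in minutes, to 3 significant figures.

Δρ = 1026.73 − 1026.56 = 0.17 kg m⁻³ over Δz = 78.5 − 62.5 = 16 m.
N² = (9.81/1025) × (0.17/16) = 1.0169 × 10⁻⁴ s⁻².
N = √(1.0169 × 10⁻⁴) = 0.010084 rad s⁻¹, so T = 2π/N = 623.08 s = 10.385 min ≈ 10.4 min.

10.4 min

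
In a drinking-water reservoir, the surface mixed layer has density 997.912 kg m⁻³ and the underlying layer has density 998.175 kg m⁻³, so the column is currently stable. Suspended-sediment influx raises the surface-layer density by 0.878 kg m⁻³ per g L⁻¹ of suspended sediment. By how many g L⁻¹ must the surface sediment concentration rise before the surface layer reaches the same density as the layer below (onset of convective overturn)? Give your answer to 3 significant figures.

Density deficit of the surface layer: 998.175 − 997.912 = 0.263 kg m⁻³.
Required change = 0.263 / 0.878 = 0.300 g L⁻¹.

0.300 g L⁻¹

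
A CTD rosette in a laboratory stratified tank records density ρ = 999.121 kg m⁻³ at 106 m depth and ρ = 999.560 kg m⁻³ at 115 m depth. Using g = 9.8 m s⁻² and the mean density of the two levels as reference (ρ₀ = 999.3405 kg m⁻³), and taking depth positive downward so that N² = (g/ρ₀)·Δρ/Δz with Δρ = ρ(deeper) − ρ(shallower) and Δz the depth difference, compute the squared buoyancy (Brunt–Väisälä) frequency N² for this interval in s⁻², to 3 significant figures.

4.78 × 10⁻⁴ s⁻²

Δρ = 999.560 − 999.121 = 0.439 kg m⁻³ over Δz = 115 − 106 = 9 m.
N² = (9.8/999.3405) × (0.439/9) = 4.7834 × 10⁻⁴ s⁻² ≈ 4.78 × 10⁻⁴ s⁻².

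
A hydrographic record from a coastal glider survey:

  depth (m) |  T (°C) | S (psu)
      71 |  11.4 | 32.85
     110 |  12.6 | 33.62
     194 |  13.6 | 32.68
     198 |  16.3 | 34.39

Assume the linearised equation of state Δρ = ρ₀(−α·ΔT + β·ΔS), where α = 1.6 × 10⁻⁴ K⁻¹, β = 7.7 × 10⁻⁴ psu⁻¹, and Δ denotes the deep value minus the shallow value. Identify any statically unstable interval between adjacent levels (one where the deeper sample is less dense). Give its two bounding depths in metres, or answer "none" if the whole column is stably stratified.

110–194 m

Evaluate Δρ/ρ₀ = −αΔT + βΔS across each adjacent pair:
  71–110 m: −αΔT+βΔS = −(1.6 × 10⁻⁴)(+1.2)+(7.7 × 10⁻⁴)(+0.77) = 4.0 × 10⁻⁴ → stable
  110–194 m: −αΔT+βΔS = −(1.6 × 10⁻⁴)(+1.0)+(7.7 × 10⁻⁴)(-0.94) = -8.8 × 10⁻⁴ → UNSTABLE
  194–198 m: −αΔT+βΔS = −(1.6 × 10⁻⁴)(+2.7)+(7.7 × 10⁻⁴)(+1.71) = 8.8 × 10⁻⁴ → stable
The 110–194 m interval has Δρ < 0: lighter water underlies denser water.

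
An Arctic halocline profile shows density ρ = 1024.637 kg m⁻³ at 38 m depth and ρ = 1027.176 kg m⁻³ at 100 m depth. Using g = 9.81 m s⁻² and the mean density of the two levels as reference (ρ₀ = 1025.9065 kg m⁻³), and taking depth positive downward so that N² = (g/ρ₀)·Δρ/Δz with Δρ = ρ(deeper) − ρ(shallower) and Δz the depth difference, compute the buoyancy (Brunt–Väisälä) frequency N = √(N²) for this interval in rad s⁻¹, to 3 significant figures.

Δρ = 1027.176 − 1024.637 = 2.539 kg m⁻³ over Δz = 100 − 38 = 62 m.
N² = (9.81/1025.9065) × (2.539/62) = 3.9159 × 10⁻⁴ s⁻².
N = √(3.9159 × 10⁻⁴) = 0.019789 rad s⁻¹ ≈ 0.0198 rad s⁻¹.

0.0198 rad s⁻¹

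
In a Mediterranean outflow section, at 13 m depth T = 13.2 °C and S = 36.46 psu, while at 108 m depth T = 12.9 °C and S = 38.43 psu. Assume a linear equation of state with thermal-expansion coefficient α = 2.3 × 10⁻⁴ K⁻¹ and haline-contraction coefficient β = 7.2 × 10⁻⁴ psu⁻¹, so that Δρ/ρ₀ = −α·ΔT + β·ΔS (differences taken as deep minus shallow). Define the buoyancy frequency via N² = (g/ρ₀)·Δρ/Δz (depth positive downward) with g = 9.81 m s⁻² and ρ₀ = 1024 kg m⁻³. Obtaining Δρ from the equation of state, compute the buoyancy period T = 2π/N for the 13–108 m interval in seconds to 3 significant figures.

507 s

ΔT = -0.3 K, ΔS = +1.97 psu (deep − shallow).
Δρ/ρ₀ = −αΔT + βΔS = 6.90 × 10⁻⁵ + 1.4184 × 10⁻³ = 1.4874 × 10⁻³, so Δρ ≈ 1.523 kg m⁻³.
N² = (g/ρ₀)·Δρ/Δz = g·(Δρ/ρ₀)/Δz = 9.81 × 1.4874 × 10⁻³ / 95 = 1.5359 × 10⁻⁴ s⁻².
N = √(1.5359 × 10⁻⁴) = 0.012393 rad s⁻¹ → T = 2π/N = 506.99 s ≈ 507 s.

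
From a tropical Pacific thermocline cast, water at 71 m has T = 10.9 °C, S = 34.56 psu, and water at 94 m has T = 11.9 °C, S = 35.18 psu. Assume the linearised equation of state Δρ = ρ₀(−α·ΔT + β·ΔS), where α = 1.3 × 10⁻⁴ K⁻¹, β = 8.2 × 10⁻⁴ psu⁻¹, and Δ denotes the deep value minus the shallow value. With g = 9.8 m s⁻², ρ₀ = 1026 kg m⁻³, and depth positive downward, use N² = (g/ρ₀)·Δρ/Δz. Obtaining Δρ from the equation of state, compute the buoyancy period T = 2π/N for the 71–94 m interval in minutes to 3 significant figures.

8.25 min

ΔT = +1.0 K, ΔS = +0.62 psu (deep − shallow).
Δρ/ρ₀ = −αΔT + βΔS = -1.30 × 10⁻⁴ + 5.084 × 10⁻⁴ = 3.784 × 10⁻⁴, so Δρ ≈ 0.3882 kg m⁻³.
N² = (g/ρ₀)·Δρ/Δz = g·(Δρ/ρ₀)/Δz = 9.8 × 3.784 × 10⁻⁴ / 23 = 1.6123 × 10⁻⁴ s⁻².
N = √(1.6123 × 10⁻⁴) = 0.012698 rad s⁻¹ → T = 2π/N = 494.82 s = 8.2470 min ≈ 8.25 min.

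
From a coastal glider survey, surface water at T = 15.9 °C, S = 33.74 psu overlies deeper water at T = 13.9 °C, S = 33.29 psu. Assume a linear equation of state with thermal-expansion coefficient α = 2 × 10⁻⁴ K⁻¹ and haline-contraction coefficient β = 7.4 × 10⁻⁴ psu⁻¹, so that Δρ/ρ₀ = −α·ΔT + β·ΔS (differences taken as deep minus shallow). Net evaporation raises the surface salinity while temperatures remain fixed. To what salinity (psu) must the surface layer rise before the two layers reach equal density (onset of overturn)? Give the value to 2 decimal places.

33.83 psu

Neutral buoyancy requires −α(T_deep − T_surf) + β(S_deep − S_surf′) = 0.
S_surf′ = S_deep − (α/β)·ΔT = 33.29 − (2 × 10⁻⁴/7.4 × 10⁻⁴)·(-2.0) = 33.8305 psu.
Increase required: 33.8305 − 33.74 = 0.0905 psu.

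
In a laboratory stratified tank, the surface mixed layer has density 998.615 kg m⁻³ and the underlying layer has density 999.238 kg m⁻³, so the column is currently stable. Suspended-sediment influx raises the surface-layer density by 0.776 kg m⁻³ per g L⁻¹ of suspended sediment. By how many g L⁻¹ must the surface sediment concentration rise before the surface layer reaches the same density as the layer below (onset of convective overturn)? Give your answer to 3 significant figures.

0.803 g L⁻¹

Density deficit of the surface layer: 999.238 − 998.615 = 0.623 kg m⁻³.
Required change = 0.623 / 0.776 = 0.803 g L⁻¹.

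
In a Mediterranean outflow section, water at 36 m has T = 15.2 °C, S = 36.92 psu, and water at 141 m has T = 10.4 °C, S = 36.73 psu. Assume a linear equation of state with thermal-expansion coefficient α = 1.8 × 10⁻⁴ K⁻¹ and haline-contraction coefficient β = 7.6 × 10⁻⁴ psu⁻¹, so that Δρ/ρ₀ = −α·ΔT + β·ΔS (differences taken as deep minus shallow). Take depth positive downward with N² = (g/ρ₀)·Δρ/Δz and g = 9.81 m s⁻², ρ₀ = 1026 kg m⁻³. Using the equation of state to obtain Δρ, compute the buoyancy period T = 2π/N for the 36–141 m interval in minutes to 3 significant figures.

12.8 min

ΔT = -4.8 K, ΔS = -0.19 psu (deep − shallow).
Δρ/ρ₀ = −αΔT + βΔS = 8.64 × 10⁻⁴ − 1.444 × 10⁻⁴ = 7.196 × 10⁻⁴, so Δρ ≈ 0.7383 kg m⁻³.
N² = (g/ρ₀)·Δρ/Δz = g·(Δρ/ρ₀)/Δz = 9.81 × 7.196 × 10⁻⁴ / 105 = 6.7231 × 10⁻⁵ s⁻².
N = √(6.7231 × 10⁻⁵) = 8.1995 × 10⁻³ rad s⁻¹ → T = 2π/N = 766.29 s = 12.771 min ≈ 12.8 min.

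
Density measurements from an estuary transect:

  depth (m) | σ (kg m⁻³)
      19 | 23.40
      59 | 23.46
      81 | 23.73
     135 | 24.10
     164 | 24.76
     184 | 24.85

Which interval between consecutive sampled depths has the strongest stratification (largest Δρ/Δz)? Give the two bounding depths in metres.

135–164 m

Compute the density gradient over each adjacent pair:
  19–59 m: Δρ/Δz = 0.06/40 = 1.5 × 10⁻³ kg m⁻⁴
  59–81 m: Δρ/Δz = 0.27/22 = 0.012 kg m⁻⁴
  81–135 m: Δρ/Δz = 0.37/54 = 6.9 × 10⁻³ kg m⁻⁴
  135–164 m: Δρ/Δz = 0.66/29 = 0.023 kg m⁻⁴
  164–184 m: Δρ/Δz = 0.09/20 = 4.5 × 10⁻³ kg m⁻⁴
The largest gradient is in the 135–164 m interval — the pycnocline.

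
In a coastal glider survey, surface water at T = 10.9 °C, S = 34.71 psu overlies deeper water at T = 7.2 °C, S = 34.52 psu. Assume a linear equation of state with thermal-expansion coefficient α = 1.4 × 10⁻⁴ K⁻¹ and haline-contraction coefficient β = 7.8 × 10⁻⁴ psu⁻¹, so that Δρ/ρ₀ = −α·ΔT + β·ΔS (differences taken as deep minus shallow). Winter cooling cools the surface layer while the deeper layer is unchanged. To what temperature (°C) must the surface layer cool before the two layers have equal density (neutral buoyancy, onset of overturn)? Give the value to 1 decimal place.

Neutral buoyancy requires Δρ = 0, i.e. −α(T_deep − T_surf′) + β(S_deep − S_surf) = 0.
T_surf′ = T_deep − (β/α)·ΔS = 7.2 − (7.8 × 10⁻⁴/1.4 × 10⁻⁴)·(-0.19) = 8.259 °C.
Cooling required: 10.9 − (8.259) = 2.641 °C.

8.3 °C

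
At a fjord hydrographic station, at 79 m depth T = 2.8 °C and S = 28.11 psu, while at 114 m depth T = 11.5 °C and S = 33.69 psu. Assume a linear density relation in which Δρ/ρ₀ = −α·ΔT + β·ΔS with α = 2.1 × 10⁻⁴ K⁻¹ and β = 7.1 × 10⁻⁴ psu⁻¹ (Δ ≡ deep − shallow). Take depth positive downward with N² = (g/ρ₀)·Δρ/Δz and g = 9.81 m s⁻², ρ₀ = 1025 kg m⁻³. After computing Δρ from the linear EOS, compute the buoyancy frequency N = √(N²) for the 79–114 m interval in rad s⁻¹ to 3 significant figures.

0.0245 rad s⁻¹

ΔT = +8.7 K, ΔS = +5.58 psu (deep − shallow).
Δρ/ρ₀ = −αΔT + βΔS = -1.827 × 10⁻³ + 3.9618 × 10⁻³ = 2.1348 × 10⁻³, so Δρ ≈ 2.188 kg m⁻³.
N² = (g/ρ₀)·Δρ/Δz = g·(Δρ/ρ₀)/Δz = 9.81 × 2.1348 × 10⁻³ / 35 = 5.9835 × 10⁻⁴ s⁻².
N = √(5.9835 × 10⁻⁴) = 0.024461 rad s⁻¹ ≈ 0.0245 rad s⁻¹.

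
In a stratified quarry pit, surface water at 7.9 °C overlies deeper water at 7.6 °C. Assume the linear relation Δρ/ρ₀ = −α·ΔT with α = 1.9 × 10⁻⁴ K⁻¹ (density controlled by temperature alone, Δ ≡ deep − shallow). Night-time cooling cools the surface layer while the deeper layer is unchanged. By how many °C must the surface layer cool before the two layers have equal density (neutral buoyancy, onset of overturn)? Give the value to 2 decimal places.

With temperature the only control, equal density requires T_surf′ = T_deep.
T_surf′ = 7.6 °C.
Cooling required: 7.9 − 7.6 = 0.30 °C.

0.30 °C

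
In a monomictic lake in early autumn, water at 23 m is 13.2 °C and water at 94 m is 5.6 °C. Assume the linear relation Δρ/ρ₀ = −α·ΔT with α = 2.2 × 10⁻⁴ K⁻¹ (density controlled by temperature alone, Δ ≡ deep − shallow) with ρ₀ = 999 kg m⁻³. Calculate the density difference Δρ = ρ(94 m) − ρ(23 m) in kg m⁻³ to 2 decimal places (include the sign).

+1.67 kg m⁻³

ΔT = -7.6 K, Δρ/ρ₀ = −αΔT = 1.672 × 10⁻³.
Δρ = 999 × (1.672 × 10⁻³) = +1.67 kg m⁻³.
Positive Δρ: denser below, stable.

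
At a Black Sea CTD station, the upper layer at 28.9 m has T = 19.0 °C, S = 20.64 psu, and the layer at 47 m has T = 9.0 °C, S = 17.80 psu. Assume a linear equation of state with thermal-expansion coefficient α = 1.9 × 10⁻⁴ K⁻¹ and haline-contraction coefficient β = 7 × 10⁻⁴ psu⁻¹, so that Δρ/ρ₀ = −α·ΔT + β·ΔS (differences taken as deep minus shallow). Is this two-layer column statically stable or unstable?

unstable

ΔT = 9.0 − 19.0 = -10.0 K and ΔS = 17.80 − 20.64 = -2.84 psu (deep − shallow).
−αΔT = 1.90 × 10⁻³; βΔS = -1.988 × 10⁻³; sum Δρ/ρ₀ = -8.80 × 10⁻⁵.
Δρ/ρ₀ < 0, so Δρ < 0: deeper water is lighter → statically unstable; the column would overturn.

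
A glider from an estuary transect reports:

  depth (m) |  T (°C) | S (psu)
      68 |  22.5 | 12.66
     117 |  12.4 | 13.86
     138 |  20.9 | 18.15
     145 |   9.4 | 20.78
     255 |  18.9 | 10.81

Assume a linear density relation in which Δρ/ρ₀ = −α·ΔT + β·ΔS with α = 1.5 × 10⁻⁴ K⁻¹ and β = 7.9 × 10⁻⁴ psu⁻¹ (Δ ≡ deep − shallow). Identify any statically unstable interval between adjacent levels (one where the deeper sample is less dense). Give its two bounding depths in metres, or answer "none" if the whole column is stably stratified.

145–255 m

Evaluate Δρ/ρ₀ = −αΔT + βΔS across each adjacent pair:
  68–117 m: −αΔT+βΔS = −(1.5 × 10⁻⁴)(-10.1)+(7.9 × 10⁻⁴)(+1.20) = 2.5 × 10⁻³ → stable
  117–138 m: −αΔT+βΔS = −(1.5 × 10⁻⁴)(+8.5)+(7.9 × 10⁻⁴)(+4.29) = 2.1 × 10⁻³ → stable
  138–145 m: −αΔT+βΔS = −(1.5 × 10⁻⁴)(-11.5)+(7.9 × 10⁻⁴)(+2.63) = 3.8 × 10⁻³ → stable
  145–255 m: −αΔT+βΔS = −(1.5 × 10⁻⁴)(+9.5)+(7.9 × 10⁻⁴)(-9.97) = -9.3 × 10⁻³ → UNSTABLE
The 145–255 m interval has Δρ < 0: lighter water underlies denser water.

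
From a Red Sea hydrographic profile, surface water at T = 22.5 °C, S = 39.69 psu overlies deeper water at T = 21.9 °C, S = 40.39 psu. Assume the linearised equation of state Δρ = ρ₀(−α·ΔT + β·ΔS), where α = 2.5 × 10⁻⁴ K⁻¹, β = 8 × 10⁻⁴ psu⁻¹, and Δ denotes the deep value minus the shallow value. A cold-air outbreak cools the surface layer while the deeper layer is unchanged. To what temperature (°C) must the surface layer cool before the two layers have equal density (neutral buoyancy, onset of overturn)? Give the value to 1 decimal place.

Neutral buoyancy requires Δρ = 0, i.e. −α(T_deep − T_surf′) + β(S_deep − S_surf) = 0.
T_surf′ = T_deep − (β/α)·ΔS = 21.9 − (8 × 10⁻⁴/2.5 × 10⁻⁴)·(+0.70) = 19.660 °C.
Cooling required: 22.5 − (19.660) = 2.840 °C.

19.7 °C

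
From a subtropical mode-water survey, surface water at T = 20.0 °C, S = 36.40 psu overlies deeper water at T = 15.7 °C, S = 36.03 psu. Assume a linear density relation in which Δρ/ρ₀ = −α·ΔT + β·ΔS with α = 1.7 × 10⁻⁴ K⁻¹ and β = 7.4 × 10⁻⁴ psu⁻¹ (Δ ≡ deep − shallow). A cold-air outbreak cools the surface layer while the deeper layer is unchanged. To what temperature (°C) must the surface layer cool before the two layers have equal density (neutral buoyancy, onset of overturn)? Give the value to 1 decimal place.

Neutral buoyancy requires Δρ = 0, i.e. −α(T_deep − T_surf′) + β(S_deep − S_surf) = 0.
T_surf′ = T_deep − (β/α)·ΔS = 15.7 − (7.4 × 10⁻⁴/1.7 × 10⁻⁴)·(-0.37) = 17.311 °C.
Cooling required: 20.0 − (17.311) = 2.689 °C.

17.3 °C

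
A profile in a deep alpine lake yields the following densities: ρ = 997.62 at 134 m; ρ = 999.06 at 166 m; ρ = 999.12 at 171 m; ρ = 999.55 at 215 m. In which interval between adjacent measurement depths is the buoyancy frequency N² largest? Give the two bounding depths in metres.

134–166 m

Compute the density gradient over each adjacent pair:
  134–166 m: Δρ/Δz = 1.44/32 = 0.045 kg m⁻⁴
  166–171 m: Δρ/Δz = 0.06/5 = 0.012 kg m⁻⁴
  171–215 m: Δρ/Δz = 0.43/44 = 9.8 × 10⁻³ kg m⁻⁴
The largest gradient is in the 134–166 m interval — the pycnocline.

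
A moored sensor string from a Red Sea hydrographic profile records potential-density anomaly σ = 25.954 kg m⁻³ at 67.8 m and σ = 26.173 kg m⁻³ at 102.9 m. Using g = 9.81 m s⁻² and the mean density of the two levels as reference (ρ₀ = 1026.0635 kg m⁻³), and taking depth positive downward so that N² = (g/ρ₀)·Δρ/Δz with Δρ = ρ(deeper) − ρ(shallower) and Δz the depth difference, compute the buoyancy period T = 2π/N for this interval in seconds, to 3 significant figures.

Δρ = 1026.173 − 1025.954 = 0.219 kg m⁻³ over Δz = 102.9 − 67.8 = 35.1 m.
N² = (9.81/1026.0635) × (0.219/35.1) = 5.9653 × 10⁻⁵ s⁻².
N = √(5.9653 × 10⁻⁵) = 7.7235 × 10⁻³ rad s⁻¹, so T = 2π/N = 813.52 s ≈ 814 s.

814 s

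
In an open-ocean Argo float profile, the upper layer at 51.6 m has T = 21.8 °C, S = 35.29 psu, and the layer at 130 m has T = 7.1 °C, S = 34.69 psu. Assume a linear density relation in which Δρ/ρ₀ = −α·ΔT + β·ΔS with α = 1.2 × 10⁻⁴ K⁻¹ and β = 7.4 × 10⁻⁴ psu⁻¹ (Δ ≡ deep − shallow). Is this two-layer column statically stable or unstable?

ΔT = 7.1 − 21.8 = -14.7 K and ΔS = 34.69 − 35.29 = -0.60 psu (deep − shallow).
−αΔT = 1.764 × 10⁻³; βΔS = -4.44 × 10⁻⁴; sum Δρ/ρ₀ = 1.32 × 10⁻³.
Δρ/ρ₀ > 0, so Δρ > 0: deeper water is denser → statically stable.

stable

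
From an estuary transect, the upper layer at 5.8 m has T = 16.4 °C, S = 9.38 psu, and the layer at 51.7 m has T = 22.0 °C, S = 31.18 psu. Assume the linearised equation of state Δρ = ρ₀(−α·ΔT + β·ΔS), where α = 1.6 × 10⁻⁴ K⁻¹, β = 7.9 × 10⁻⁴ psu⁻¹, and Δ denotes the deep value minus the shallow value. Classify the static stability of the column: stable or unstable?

ΔT = 22.0 − 16.4 = +5.6 K and ΔS = 31.18 − 9.38 = +21.80 psu (deep − shallow).
−αΔT = -8.96 × 10⁻⁴; βΔS = 0.017222; sum Δρ/ρ₀ = 0.016326.
Δρ/ρ₀ > 0, so Δρ > 0: deeper water is denser → statically stable.

stable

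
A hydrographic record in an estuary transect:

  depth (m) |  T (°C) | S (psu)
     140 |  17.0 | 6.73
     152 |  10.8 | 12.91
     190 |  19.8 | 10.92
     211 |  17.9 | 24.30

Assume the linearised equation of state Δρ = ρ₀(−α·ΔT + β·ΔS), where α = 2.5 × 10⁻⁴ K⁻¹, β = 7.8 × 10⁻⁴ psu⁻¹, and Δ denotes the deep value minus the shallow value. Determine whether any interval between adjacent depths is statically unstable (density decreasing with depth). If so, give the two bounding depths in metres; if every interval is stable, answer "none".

Evaluate Δρ/ρ₀ = −αΔT + βΔS across each adjacent pair:
  140–152 m: −αΔT+βΔS = −(2.5 × 10⁻⁴)(-6.2)+(7.8 × 10⁻⁴)(+6.18) = 6.4 × 10⁻³ → stable
  152–190 m: −αΔT+βΔS = −(2.5 × 10⁻⁴)(+9.0)+(7.8 × 10⁻⁴)(-1.99) = -3.8 × 10⁻³ → UNSTABLE
  190–211 m: −αΔT+βΔS = −(2.5 × 10⁻⁴)(-1.9)+(7.8 × 10⁻⁴)(+13.38) = 0.011 → stable
The 152–190 m interval has Δρ < 0: lighter water underlies denser water.

152–190 m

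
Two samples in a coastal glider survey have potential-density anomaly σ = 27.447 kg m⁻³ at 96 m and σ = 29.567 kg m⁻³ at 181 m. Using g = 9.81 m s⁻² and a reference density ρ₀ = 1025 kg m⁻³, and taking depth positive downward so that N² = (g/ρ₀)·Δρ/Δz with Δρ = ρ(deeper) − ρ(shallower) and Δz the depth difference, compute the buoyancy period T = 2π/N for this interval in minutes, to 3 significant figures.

Δρ = 1029.567 − 1027.447 = 2.120 kg m⁻³ over Δz = 181 − 96 = 85 m.
N² = (9.81/1025) × (2.120/85) = 2.3871 × 10⁻⁴ s⁻².
N = √(2.3871 × 10⁻⁴) = 0.015450 rad s⁻¹, so T = 2π/N = 406.68 s = 6.7780 min ≈ 6.78 min.

6.78 min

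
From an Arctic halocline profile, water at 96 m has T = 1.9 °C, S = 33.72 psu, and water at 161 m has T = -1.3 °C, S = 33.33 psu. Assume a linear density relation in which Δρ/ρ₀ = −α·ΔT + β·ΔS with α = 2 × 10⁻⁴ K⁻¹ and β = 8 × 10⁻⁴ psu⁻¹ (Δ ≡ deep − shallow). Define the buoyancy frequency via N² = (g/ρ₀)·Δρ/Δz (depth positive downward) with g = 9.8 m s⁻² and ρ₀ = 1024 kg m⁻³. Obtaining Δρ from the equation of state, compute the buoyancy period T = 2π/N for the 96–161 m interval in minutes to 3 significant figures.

14.9 min

ΔT = -3.2 K, ΔS = -0.39 psu (deep − shallow).
Δρ/ρ₀ = −αΔT + βΔS = 6.40 × 10⁻⁴ − 3.12 × 10⁻⁴ = 3.28 × 10⁻⁴, so Δρ ≈ 0.3359 kg m⁻³.
N² = (g/ρ₀)·Δρ/Δz = g·(Δρ/ρ₀)/Δz = 9.8 × 3.28 × 10⁻⁴ / 65 = 4.9452 × 10⁻⁵ s⁻².
N = √(4.9452 × 10⁻⁵) = 7.0322 × 10⁻³ rad s⁻¹ → T = 2π/N = 893.49 s = 14.892 min ≈ 14.9 min.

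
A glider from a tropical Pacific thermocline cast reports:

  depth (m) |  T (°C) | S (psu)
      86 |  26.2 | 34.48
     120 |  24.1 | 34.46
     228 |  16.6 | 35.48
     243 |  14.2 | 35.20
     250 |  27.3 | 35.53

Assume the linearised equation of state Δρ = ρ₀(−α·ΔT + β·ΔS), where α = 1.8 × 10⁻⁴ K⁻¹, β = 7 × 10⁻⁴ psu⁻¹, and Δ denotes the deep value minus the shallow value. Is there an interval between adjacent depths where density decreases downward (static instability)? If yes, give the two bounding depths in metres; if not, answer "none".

Evaluate Δρ/ρ₀ = −αΔT + βΔS across each adjacent pair:
  86–120 m: −αΔT+βΔS = −(1.8 × 10⁻⁴)(-2.1)+(7 × 10⁻⁴)(-0.02) = 3.6 × 10⁻⁴ → stable
  120–228 m: −αΔT+βΔS = −(1.8 × 10⁻⁴)(-7.5)+(7 × 10⁻⁴)(+1.02) = 2.1 × 10⁻³ → stable
  228–243 m: −αΔT+βΔS = −(1.8 × 10⁻⁴)(-2.4)+(7 × 10⁻⁴)(-0.28) = 2.4 × 10⁻⁴ → stable
  243–250 m: −αΔT+βΔS = −(1.8 × 10⁻⁴)(+13.1)+(7 × 10⁻⁴)(+0.33) = -2.1 × 10⁻³ → UNSTABLE
The 243–250 m interval has Δρ < 0: lighter water underlies denser water.

243–250 m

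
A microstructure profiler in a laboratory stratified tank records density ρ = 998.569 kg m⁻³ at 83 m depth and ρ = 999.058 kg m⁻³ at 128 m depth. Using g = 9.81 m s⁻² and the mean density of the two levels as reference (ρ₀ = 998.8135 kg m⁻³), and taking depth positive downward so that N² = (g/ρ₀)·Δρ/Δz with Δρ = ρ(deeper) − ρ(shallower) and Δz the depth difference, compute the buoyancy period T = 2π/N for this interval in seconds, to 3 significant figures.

Δρ = 999.058 − 998.569 = 0.489 kg m⁻³ over Δz = 128 − 83 = 45 m.
N² = (9.81/998.8135) × (0.489/45) = 1.0673 × 10⁻⁴ s⁻².
N = √(1.0673 × 10⁻⁴) = 0.010331 rad s⁻¹, so T = 2π/N = 608.19 s ≈ 608 s.

608 s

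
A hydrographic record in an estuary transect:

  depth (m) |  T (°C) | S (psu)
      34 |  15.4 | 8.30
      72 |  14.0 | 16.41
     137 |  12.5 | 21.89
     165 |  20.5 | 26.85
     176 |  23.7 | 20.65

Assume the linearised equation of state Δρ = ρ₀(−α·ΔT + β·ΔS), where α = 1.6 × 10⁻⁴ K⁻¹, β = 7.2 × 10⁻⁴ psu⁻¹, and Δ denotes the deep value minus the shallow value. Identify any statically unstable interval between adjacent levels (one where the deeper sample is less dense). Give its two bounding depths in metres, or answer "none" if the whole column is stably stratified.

Evaluate Δρ/ρ₀ = −αΔT + βΔS across each adjacent pair:
  34–72 m: −αΔT+βΔS = −(1.6 × 10⁻⁴)(-1.4)+(7.2 × 10⁻⁴)(+8.11) = 6.1 × 10⁻³ → stable
  72–137 m: −αΔT+βΔS = −(1.6 × 10⁻⁴)(-1.5)+(7.2 × 10⁻⁴)(+5.48) = 4.2 × 10⁻³ → stable
  137–165 m: −αΔT+βΔS = −(1.6 × 10⁻⁴)(+8.0)+(7.2 × 10⁻⁴)(+4.96) = 2.3 × 10⁻³ → stable
  165–176 m: −αΔT+βΔS = −(1.6 × 10⁻⁴)(+3.2)+(7.2 × 10⁻⁴)(-6.20) = -5.0 × 10⁻³ → UNSTABLE
The 165–176 m interval has Δρ < 0: lighter water underlies denser water.

165–176 m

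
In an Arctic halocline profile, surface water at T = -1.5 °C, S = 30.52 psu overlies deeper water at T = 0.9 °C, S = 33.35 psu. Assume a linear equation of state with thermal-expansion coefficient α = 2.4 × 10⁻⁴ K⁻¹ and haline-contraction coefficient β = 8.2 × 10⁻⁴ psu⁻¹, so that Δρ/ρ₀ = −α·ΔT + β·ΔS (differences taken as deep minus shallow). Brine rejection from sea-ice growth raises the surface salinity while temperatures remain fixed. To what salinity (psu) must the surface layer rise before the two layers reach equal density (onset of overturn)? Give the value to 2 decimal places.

32.65 psu

Neutral buoyancy requires −α(T_deep − T_surf) + β(S_deep − S_surf′) = 0.
S_surf′ = S_deep − (α/β)·ΔT = 33.35 − (2.4 × 10⁻⁴/8.2 × 10⁻⁴)·(+2.4) = 32.6476 psu.
Increase required: 32.6476 − 30.52 = 2.1276 psu.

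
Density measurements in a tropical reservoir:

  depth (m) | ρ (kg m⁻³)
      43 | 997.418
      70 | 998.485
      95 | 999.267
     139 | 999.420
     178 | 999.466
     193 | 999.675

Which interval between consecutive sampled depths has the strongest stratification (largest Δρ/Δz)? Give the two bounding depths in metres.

Compute the density gradient over each adjacent pair:
  43–70 m: Δρ/Δz = 1.067/27 = 0.040 kg m⁻⁴
  70–95 m: Δρ/Δz = 0.782/25 = 0.031 kg m⁻⁴
  95–139 m: Δρ/Δz = 0.153/44 = 3.5 × 10⁻³ kg m⁻⁴
  139–178 m: Δρ/Δz = 0.046/39 = 1.2 × 10⁻³ kg m⁻⁴
  178–193 m: Δρ/Δz = 0.209/15 = 0.014 kg m⁻⁴
The largest gradient is in the 43–70 m interval — the pycnocline.

43–70 m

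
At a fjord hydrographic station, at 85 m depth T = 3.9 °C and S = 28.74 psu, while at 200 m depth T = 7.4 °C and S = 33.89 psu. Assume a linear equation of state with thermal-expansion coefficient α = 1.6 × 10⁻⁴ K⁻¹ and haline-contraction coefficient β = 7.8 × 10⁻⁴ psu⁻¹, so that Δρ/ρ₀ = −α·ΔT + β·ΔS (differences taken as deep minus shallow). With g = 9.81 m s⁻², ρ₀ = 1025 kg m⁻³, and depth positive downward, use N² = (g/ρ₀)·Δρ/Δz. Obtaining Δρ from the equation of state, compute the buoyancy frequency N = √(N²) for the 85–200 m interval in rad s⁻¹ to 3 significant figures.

0.0172 rad s⁻¹

ΔT = +3.5 K, ΔS = +5.15 psu (deep − shallow).
Δρ/ρ₀ = −αΔT + βΔS = -5.60 × 10⁻⁴ + 4.017 × 10⁻³ = 3.457 × 10⁻³, so Δρ ≈ 3.543 kg m⁻³.
N² = (g/ρ₀)·Δρ/Δz = g·(Δρ/ρ₀)/Δz = 9.81 × 3.457 × 10⁻³ / 115 = 2.9490 × 10⁻⁴ s⁻².
N = √(2.9490 × 10⁻⁴) = 0.017173 rad s⁻¹ ≈ 0.0172 rad s⁻¹.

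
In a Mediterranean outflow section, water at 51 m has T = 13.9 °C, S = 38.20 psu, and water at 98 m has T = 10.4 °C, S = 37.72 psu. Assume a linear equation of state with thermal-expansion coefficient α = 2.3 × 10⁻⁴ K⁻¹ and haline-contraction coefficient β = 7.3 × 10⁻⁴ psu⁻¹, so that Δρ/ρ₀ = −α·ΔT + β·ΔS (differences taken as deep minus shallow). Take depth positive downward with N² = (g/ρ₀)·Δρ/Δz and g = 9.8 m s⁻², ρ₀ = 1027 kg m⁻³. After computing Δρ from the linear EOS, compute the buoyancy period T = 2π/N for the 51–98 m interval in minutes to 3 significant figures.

10.8 min

ΔT = -3.5 K, ΔS = -0.48 psu (deep − shallow).
Δρ/ρ₀ = −αΔT + βΔS = 8.05 × 10⁻⁴ − 3.504 × 10⁻⁴ = 4.546 × 10⁻⁴, so Δρ ≈ 0.4669 kg m⁻³.
N² = (g/ρ₀)·Δρ/Δz = g·(Δρ/ρ₀)/Δz = 9.8 × 4.546 × 10⁻⁴ / 47 = 9.4789 × 10⁻⁵ s⁻².
N = √(9.4789 × 10⁻⁵) = 9.7360 × 10⁻³ rad s⁻¹ → T = 2π/N = 645.36 s = 10.756 min ≈ 10.8 min.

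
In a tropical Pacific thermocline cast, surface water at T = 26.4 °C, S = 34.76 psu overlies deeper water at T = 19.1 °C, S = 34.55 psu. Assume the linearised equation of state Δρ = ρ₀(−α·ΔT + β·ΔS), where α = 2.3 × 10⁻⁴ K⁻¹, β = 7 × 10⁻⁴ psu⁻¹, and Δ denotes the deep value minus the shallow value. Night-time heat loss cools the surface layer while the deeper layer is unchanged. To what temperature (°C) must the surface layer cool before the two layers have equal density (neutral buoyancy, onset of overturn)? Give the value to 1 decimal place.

Neutral buoyancy requires Δρ = 0, i.e. −α(T_deep − T_surf′) + β(S_deep − S_surf) = 0.
T_surf′ = T_deep − (β/α)·ΔS = 19.1 − (7 × 10⁻⁴/2.3 × 10⁻⁴)·(-0.21) = 19.739 °C.
Cooling required: 26.4 − (19.739) = 6.661 °C.

19.7 °C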